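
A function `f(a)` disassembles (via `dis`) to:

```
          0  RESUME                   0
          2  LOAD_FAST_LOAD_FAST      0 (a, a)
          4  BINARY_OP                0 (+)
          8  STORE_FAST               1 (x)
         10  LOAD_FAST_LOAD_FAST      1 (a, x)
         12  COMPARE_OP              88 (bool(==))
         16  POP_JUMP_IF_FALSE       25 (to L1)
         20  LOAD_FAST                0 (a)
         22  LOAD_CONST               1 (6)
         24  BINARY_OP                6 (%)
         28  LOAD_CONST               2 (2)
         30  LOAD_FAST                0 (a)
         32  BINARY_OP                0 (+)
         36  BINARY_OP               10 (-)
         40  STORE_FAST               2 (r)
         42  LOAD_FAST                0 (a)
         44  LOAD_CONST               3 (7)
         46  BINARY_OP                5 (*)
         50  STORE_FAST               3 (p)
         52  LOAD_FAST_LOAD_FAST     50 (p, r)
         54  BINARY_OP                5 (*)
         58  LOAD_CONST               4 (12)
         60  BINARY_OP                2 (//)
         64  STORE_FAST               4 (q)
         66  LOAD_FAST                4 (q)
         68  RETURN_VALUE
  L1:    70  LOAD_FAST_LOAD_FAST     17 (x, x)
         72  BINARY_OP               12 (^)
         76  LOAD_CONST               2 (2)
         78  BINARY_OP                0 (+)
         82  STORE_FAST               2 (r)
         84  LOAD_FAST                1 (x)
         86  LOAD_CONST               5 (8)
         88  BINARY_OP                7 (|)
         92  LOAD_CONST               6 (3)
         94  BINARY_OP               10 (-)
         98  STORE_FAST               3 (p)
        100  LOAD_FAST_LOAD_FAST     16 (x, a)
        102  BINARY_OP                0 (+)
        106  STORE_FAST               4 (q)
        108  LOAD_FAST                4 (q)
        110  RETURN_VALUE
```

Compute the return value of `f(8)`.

LOAD_FAST_LOAD_FAST a,a → push 8,8. Stack: [8, 8]
BINARY_OP + → 8 + 8 = 16. Stack: [16]
STORE_FAST x → x=16. Stack: []
LOAD_FAST_LOAD_FAST a,x → push 8,16. Stack: [8, 16]
COMPARE_OP bool(==) → 8 vs 16 = False. Stack: [False]
POP_JUMP_IF_FALSE → pop False; jump. Stack: []
LOAD_FAST_LOAD_FAST x,x → push 16,16. Stack: [16, 16]
BINARY_OP ^ → 16 ^ 16 = 0. Stack: [0]
LOAD_CONST → push 2. Stack: [0, 2]
BINARY_OP + → 0 + 2 = 2. Stack: [2]
STORE_FAST r → r=2. Stack: []
LOAD_FAST x → push 16. Stack: [16]
LOAD_CONST → push 8. Stack: [16, 8]
BINARY_OP | → 16 | 8 = 24. Stack: [24]
LOAD_CONST → push 3. Stack: [24, 3]
BINARY_OP - → 24 - 3 = 21. Stack: [21]
STORE_FAST p → p=21. Stack: []
LOAD_FAST_LOAD_FAST x,a → push 16,8. Stack: [16, 8]
BINARY_OP + → 16 + 8 = 24. Stack: [24]
STORE_FAST q → q=24. Stack: []
LOAD_FAST q → push 24. Stack: [24]
RETURN_VALUE → return 24.

24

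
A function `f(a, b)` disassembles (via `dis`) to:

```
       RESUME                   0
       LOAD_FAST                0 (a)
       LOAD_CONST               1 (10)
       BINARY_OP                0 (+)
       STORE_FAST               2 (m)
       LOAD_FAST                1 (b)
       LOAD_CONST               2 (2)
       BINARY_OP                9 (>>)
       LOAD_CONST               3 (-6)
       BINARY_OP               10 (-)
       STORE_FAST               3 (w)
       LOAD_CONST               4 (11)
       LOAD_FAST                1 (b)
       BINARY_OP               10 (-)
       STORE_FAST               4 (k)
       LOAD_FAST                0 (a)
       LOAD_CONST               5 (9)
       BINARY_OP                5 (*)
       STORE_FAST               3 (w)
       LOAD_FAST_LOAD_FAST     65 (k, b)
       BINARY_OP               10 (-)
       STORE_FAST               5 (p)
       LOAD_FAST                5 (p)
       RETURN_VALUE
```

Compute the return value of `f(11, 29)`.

LOAD_FAST a → push 11. Stack: [11]
LOAD_CONST → push 10. Stack: [11, 10]
BINARY_OP + → 11 + 10 = 21. Stack: [21]
STORE_FAST m → m=21. Stack: []
LOAD_FAST b → push 29. Stack: [29]
LOAD_CONST → push 2. Stack: [29, 2]
BINARY_OP >> → 29 >> 2 = 7. Stack: [7]
LOAD_CONST → push -6. Stack: [7, -6]
BINARY_OP - → 7 - -6 = 13. Stack: [13]
STORE_FAST w → w=13. Stack: []
LOAD_CONST → push 11. Stack: [11]
LOAD_FAST b → push 29. Stack: [11, 29]
BINARY_OP - → 11 - 29 = -18. Stack: [-18]
STORE_FAST k → k=-18. Stack: []
LOAD_FAST a → push 11. Stack: [11]
LOAD_CONST → push 9. Stack: [11, 9]
BINARY_OP * → 11 * 9 = 99. Stack: [99]
STORE_FAST w → w=99. Stack: []
LOAD_FAST_LOAD_FAST k,b → push -18,29. Stack: [-18, 29]
BINARY_OP - → -18 - 29 = -47. Stack: [-47]
STORE_FAST p → p=-47. Stack: []
LOAD_FAST p → push -47. Stack: [-47]
RETURN_VALUE → return -47.

-47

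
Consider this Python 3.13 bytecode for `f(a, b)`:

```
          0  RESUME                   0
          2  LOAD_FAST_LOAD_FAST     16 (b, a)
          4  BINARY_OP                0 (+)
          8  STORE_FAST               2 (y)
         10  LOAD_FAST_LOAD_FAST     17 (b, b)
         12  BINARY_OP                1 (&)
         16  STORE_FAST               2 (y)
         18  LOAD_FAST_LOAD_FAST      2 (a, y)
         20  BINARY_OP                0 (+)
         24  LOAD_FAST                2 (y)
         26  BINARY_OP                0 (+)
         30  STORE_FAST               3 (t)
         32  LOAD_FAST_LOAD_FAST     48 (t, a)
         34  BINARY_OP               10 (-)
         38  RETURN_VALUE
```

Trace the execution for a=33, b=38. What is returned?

76

LOAD_FAST_LOAD_FAST b,a → push 38,33. Stack: [38, 33]
BINARY_OP + → 38 + 33 = 71. Stack: [71]
STORE_FAST y → y=71. Stack: []
LOAD_FAST_LOAD_FAST b,b → push 38,38. Stack: [38, 38]
BINARY_OP & → 38 & 38 = 38. Stack: [38]
STORE_FAST y → y=38. Stack: []
LOAD_FAST_LOAD_FAST a,y → push 33,38. Stack: [33, 38]
BINARY_OP + → 33 + 38 = 71. Stack: [71]
LOAD_FAST y → push 38. Stack: [71, 38]
BINARY_OP + → 71 + 38 = 109. Stack: [109]
STORE_FAST t → t=109. Stack: []
LOAD_FAST_LOAD_FAST t,a → push 109,33. Stack: [109, 33]
BINARY_OP - → 109 - 33 = 76. Stack: [76]
RETURN_VALUE → return 76.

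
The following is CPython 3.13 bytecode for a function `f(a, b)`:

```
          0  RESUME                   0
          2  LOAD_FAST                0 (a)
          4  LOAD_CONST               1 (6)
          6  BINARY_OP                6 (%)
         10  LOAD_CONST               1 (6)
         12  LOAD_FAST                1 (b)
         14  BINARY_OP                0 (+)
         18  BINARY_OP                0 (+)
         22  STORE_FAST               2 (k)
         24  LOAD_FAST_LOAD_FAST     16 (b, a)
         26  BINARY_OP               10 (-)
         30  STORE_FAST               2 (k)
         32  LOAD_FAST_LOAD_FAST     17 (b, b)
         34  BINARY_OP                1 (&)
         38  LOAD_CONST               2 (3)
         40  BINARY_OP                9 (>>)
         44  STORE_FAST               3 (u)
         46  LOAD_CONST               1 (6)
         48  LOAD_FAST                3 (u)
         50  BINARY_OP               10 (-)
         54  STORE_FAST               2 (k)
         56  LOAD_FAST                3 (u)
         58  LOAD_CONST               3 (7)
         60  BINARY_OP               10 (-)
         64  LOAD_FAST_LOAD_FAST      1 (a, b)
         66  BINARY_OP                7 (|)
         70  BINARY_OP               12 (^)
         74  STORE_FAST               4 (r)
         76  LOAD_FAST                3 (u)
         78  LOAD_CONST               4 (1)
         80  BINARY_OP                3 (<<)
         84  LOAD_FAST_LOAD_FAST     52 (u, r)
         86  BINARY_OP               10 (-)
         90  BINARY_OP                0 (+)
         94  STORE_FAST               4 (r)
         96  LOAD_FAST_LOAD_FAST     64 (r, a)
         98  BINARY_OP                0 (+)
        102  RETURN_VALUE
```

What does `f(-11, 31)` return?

LOAD_FAST a → push -11. Stack: [-11]
LOAD_CONST → push 6. Stack: [-11, 6]
BINARY_OP % → -11 % 6 = 1. Stack: [1]
LOAD_CONST → push 6. Stack: [1, 6]
LOAD_FAST b → push 31. Stack: [1, 6, 31]
BINARY_OP + → 6 + 31 = 37. Stack: [1, 37]
BINARY_OP + → 1 + 37 = 38. Stack: [38]
STORE_FAST k → k=38. Stack: []
LOAD_FAST_LOAD_FAST b,a → push 31,-11. Stack: [31, -11]
BINARY_OP - → 31 - -11 = 42. Stack: [42]
STORE_FAST k → k=42. Stack: []
LOAD_FAST_LOAD_FAST b,b → push 31,31. Stack: [31, 31]
BINARY_OP & → 31 & 31 = 31. Stack: [31]
LOAD_CONST → push 3. Stack: [31, 3]
BINARY_OP >> → 31 >> 3 = 3. Stack: [3]
STORE_FAST u → u=3. Stack: []
LOAD_CONST → push 6. Stack: [6]
LOAD_FAST u → push 3. Stack: [6, 3]
BINARY_OP - → 6 - 3 = 3. Stack: [3]
STORE_FAST k → k=3. Stack: []
LOAD_FAST u → push 3. Stack: [3]
LOAD_CONST → push 7. Stack: [3, 7]
BINARY_OP - → 3 - 7 = -4. Stack: [-4]
LOAD_FAST_LOAD_FAST a,b → push -11,31. Stack: [-4, -11, 31]
BINARY_OP | → -11 | 31 = -1. Stack: [-4, -1]
BINARY_OP ^ → -4 ^ -1 = 3. Stack: [3]
STORE_FAST r → r=3. Stack: []
LOAD_FAST u → push 3. Stack: [3]
LOAD_CONST → push 1. Stack: [3, 1]
BINARY_OP << → 3 << 1 = 6. Stack: [6]
LOAD_FAST_LOAD_FAST u,r → push 3,3. Stack: [6, 3, 3]
BINARY_OP - → 3 - 3 = 0. Stack: [6, 0]
BINARY_OP + → 6 + 0 = 6. Stack: [6]
STORE_FAST r → r=6. Stack: []
LOAD_FAST_LOAD_FAST r,a → push 6,-11. Stack: [6, -11]
BINARY_OP + → 6 + -11 = -5. Stack: [-5]
RETURN_VALUE → return -5.

-5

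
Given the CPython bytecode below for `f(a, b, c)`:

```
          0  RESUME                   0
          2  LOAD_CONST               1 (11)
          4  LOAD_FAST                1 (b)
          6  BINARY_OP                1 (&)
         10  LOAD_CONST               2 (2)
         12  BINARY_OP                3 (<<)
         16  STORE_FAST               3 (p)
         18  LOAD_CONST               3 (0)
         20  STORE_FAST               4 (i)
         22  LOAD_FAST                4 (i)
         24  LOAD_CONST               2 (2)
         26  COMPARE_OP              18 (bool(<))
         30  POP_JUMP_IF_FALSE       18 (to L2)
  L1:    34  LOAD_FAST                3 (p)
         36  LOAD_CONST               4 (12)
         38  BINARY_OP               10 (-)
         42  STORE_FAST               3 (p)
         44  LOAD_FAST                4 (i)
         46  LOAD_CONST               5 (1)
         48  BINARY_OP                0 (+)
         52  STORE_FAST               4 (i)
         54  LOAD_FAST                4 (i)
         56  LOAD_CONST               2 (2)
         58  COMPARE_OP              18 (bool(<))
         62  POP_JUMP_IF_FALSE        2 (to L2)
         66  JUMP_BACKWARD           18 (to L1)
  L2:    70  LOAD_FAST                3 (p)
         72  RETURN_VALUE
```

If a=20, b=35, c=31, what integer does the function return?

-12

LOAD_CONST → push 11. Stack: [11]
LOAD_FAST b → push 35. Stack: [11, 35]
BINARY_OP & → 11 & 35 = 3. Stack: [3]
LOAD_CONST → push 2. Stack: [3, 2]
BINARY_OP << → 3 << 2 = 12. Stack: [12]
STORE_FAST p → p=12. Stack: []
LOAD_CONST → push 0. Stack: [0]
STORE_FAST i → i=0. Stack: []
LOAD_FAST i → push 0. Stack: [0]
LOAD_CONST → push 2. Stack: [0, 2]
COMPARE_OP bool(<) → 0 vs 2 = True. Stack: [True]
POP_JUMP_IF_FALSE → pop True; no jump. Stack: []
LOAD_FAST p → push 12. Stack: [12]
LOAD_CONST → push 12. Stack: [12, 12]
BINARY_OP - → 12 - 12 = 0. Stack: [0]
STORE_FAST p → p=0. Stack: []
LOAD_FAST i → push 0. Stack: [0]
LOAD_CONST → push 1. Stack: [0, 1]
BINARY_OP + → 0 + 1 = 1. Stack: [1]
STORE_FAST i → i=1. Stack: []
LOAD_FAST i → push 1. Stack: [1]
LOAD_CONST → push 2. Stack: [1, 2]
COMPARE_OP bool(<) → 1 vs 2 = True. Stack: [True]
POP_JUMP_IF_FALSE → pop True; no jump. Stack: []
LOAD_FAST p → push 0. Stack: [0]
LOAD_CONST → push 12. Stack: [0, 12]
BINARY_OP - → 0 - 12 = -12. Stack: [-12]
STORE_FAST p → p=-12. Stack: []
LOAD_FAST i → push 1. Stack: [1]
LOAD_CONST → push 1. Stack: [1, 1]
BINARY_OP + → 1 + 1 = 2. Stack: [2]
STORE_FAST i → i=2. Stack: []
LOAD_FAST i → push 2. Stack: [2]
LOAD_CONST → push 2. Stack: [2, 2]
COMPARE_OP bool(<) → 2 vs 2 = False. Stack: [False]
POP_JUMP_IF_FALSE → pop False; jump. Stack: []
LOAD_FAST p → push -12. Stack: [-12]
RETURN_VALUE → return -12.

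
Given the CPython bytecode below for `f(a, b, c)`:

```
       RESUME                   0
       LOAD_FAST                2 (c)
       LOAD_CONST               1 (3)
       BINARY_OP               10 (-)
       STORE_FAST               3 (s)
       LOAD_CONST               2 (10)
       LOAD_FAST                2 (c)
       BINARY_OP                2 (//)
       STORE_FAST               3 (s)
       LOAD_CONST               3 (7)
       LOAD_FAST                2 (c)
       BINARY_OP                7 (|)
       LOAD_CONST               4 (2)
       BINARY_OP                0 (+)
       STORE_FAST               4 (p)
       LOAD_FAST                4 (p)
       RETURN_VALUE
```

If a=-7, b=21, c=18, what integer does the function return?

25

LOAD_FAST c → push 18. Stack: [18]
LOAD_CONST → push 3. Stack: [18, 3]
BINARY_OP - → 18 - 3 = 15. Stack: [15]
STORE_FAST s → s=15. Stack: []
LOAD_CONST → push 10. Stack: [10]
LOAD_FAST c → push 18. Stack: [10, 18]
BINARY_OP // → 10 // 18 = 0. Stack: [0]
STORE_FAST s → s=0. Stack: []
LOAD_CONST → push 7. Stack: [7]
LOAD_FAST c → push 18. Stack: [7, 18]
BINARY_OP | → 7 | 18 = 23. Stack: [23]
LOAD_CONST → push 2. Stack: [23, 2]
BINARY_OP + → 23 + 2 = 25. Stack: [25]
STORE_FAST p → p=25. Stack: []
LOAD_FAST p → push 25. Stack: [25]
RETURN_VALUE → return 25.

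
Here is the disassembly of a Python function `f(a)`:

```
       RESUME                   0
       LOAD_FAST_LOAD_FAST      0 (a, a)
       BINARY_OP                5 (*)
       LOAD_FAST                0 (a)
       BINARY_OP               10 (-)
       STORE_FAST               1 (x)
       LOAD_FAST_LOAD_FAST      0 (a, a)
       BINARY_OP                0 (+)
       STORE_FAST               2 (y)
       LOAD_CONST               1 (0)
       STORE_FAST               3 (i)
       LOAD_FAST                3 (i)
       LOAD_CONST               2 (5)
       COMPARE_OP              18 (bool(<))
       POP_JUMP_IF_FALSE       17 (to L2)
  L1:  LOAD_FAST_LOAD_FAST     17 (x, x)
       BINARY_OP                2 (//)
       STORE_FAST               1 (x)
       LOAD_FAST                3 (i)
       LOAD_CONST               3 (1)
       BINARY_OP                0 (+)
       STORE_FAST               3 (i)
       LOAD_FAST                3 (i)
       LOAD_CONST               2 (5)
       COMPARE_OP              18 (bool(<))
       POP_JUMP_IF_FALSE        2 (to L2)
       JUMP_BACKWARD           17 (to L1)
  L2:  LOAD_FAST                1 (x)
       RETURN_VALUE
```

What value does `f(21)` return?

1

LOAD_FAST_LOAD_FAST a,a → push 21,21
BINARY_OP * → 21 * 21 = 441
LOAD_FAST a → push 21
BINARY_OP - → 441 - 21 = 420
STORE_FAST x → x=420
LOAD_FAST_LOAD_FAST a,a → push 21,21
BINARY_OP + → 21 + 21 = 42
STORE_FAST y → y=42
LOAD_CONST → push 0
STORE_FAST i → i=0
LOAD_FAST i → push 0
LOAD_CONST → push 5
COMPARE_OP bool(<) → 0 vs 5 = True
POP_JUMP_IF_FALSE → pop True; no jump
LOAD_FAST_LOAD_FAST x,x → push 420,420
BINARY_OP // → 420 // 420 = 1
STORE_FAST x → x=1
LOAD_FAST i → push 0
LOAD_CONST → push 1
BINARY_OP + → 0 + 1 = 1
STORE_FAST i → i=1
LOAD_FAST i → push 1
LOAD_CONST → push 5
COMPARE_OP bool(<) → 1 vs 5 = True
POP_JUMP_IF_FALSE → pop True; no jump
LOAD_FAST_LOAD_FAST x,x → push 1,1
BINARY_OP // → 1 // 1 = 1
STORE_FAST x → x=1
LOAD_FAST i → push 1
LOAD_CONST → push 1
BINARY_OP + → 1 + 1 = 2
STORE_FAST i → i=2
LOAD_FAST i → push 2
LOAD_CONST → push 5
COMPARE_OP bool(<) → 2 vs 5 = True
POP_JUMP_IF_FALSE → pop True; no jump
LOAD_FAST_LOAD_FAST x,x → push 1,1
BINARY_OP // → 1 // 1 = 1
STORE_FAST x → x=1
LOAD_FAST i → push 2
LOAD_CONST → push 1
BINARY_OP + → 2 + 1 = 3
STORE_FAST i → i=3
LOAD_FAST i → push 3
LOAD_CONST → push 5
COMPARE_OP bool(<) → 3 vs 5 = True
POP_JUMP_IF_FALSE → pop True; no jump
LOAD_FAST_LOAD_FAST x,x → push 1,1
BINARY_OP // → 1 // 1 = 1
STORE_FAST x → x=1
LOAD_FAST i → push 3
LOAD_CONST → push 1
BINARY_OP + → 3 + 1 = 4
STORE_FAST i → i=4
LOAD_FAST i → push 4
LOAD_CONST → push 5
COMPARE_OP bool(<) → 4 vs 5 = True
POP_JUMP_IF_FALSE → pop True; no jump
LOAD_FAST_LOAD_FAST x,x → push 1,1
BINARY_OP // → 1 // 1 = 1
STORE_FAST x → x=1
LOAD_FAST i → push 4
LOAD_CONST → push 1
BINARY_OP + → 4 + 1 = 5
STORE_FAST i → i=5
LOAD_FAST i → push 5
LOAD_CONST → push 5
COMPARE_OP bool(<) → 5 vs 5 = False
POP_JUMP_IF_FALSE → pop False; jump
LOAD_FAST x → push 1
RETURN_VALUE → return 1.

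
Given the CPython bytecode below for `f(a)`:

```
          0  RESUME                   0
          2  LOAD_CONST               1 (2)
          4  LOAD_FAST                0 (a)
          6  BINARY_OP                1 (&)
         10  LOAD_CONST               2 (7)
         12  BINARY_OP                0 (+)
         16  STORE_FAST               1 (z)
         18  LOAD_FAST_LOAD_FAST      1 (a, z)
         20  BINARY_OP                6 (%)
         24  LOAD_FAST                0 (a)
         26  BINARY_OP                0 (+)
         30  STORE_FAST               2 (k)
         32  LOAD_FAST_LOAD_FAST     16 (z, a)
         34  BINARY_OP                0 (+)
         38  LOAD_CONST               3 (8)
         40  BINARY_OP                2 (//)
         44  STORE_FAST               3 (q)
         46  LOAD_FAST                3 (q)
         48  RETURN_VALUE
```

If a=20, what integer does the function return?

3

LOAD_CONST → push 2. Stack: [2]
LOAD_FAST a → push 20. Stack: [2, 20]
BINARY_OP & → 2 & 20 = 0. Stack: [0]
LOAD_CONST → push 7. Stack: [0, 7]
BINARY_OP + → 0 + 7 = 7. Stack: [7]
STORE_FAST z → z=7. Stack: []
LOAD_FAST_LOAD_FAST a,z → push 20,7. Stack: [20, 7]
BINARY_OP % → 20 % 7 = 6. Stack: [6]
LOAD_FAST a → push 20. Stack: [6, 20]
BINARY_OP + → 6 + 20 = 26. Stack: [26]
STORE_FAST k → k=26. Stack: []
LOAD_FAST_LOAD_FAST z,a → push 7,20. Stack: [7, 20]
BINARY_OP + → 7 + 20 = 27. Stack: [27]
LOAD_CONST → push 8. Stack: [27, 8]
BINARY_OP // → 27 // 8 = 3. Stack: [3]
STORE_FAST q → q=3. Stack: []
LOAD_FAST q → push 3. Stack: [3]
RETURN_VALUE → return 3.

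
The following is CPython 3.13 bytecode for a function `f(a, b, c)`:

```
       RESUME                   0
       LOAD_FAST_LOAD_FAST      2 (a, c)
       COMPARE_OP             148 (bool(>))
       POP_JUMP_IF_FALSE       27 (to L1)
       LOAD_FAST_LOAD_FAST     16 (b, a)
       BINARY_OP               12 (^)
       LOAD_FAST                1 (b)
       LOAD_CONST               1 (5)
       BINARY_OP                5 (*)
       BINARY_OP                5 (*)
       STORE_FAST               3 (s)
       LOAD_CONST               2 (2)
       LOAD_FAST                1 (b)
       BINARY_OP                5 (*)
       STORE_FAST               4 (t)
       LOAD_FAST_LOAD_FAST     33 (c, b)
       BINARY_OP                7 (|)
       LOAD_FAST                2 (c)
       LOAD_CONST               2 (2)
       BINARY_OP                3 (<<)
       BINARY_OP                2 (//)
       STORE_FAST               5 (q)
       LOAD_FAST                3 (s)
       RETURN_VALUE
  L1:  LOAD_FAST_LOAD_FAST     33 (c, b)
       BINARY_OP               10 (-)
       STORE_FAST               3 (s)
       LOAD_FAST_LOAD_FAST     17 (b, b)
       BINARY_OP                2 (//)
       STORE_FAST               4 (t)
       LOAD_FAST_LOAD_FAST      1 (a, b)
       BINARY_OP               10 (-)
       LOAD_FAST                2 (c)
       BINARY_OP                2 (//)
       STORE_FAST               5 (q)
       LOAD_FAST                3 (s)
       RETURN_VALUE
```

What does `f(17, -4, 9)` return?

380

LOAD_FAST_LOAD_FAST a,c → push 17,9. Stack: [17, 9]
COMPARE_OP bool(>) → 17 vs 9 = True. Stack: [True]
POP_JUMP_IF_FALSE → pop True; no jump. Stack: []
LOAD_FAST_LOAD_FAST b,a → push -4,17. Stack: [-4, 17]
BINARY_OP ^ → -4 ^ 17 = -19. Stack: [-19]
LOAD_FAST b → push -4. Stack: [-19, -4]
LOAD_CONST → push 5. Stack: [-19, -4, 5]
BINARY_OP * → -4 * 5 = -20. Stack: [-19, -20]
BINARY_OP * → -19 * -20 = 380. Stack: [380]
STORE_FAST s → s=380. Stack: []
LOAD_CONST → push 2. Stack: [2]
LOAD_FAST b → push -4. Stack: [2, -4]
BINARY_OP * → 2 * -4 = -8. Stack: [-8]
STORE_FAST t → t=-8. Stack: []
LOAD_FAST_LOAD_FAST c,b → push 9,-4. Stack: [9, -4]
BINARY_OP | → 9 | -4 = -3. Stack: [-3]
LOAD_FAST c → push 9. Stack: [-3, 9]
LOAD_CONST → push 2. Stack: [-3, 9, 2]
BINARY_OP << → 9 << 2 = 36. Stack: [-3, 36]
BINARY_OP // → -3 // 36 = -1. Stack: [-1]
STORE_FAST q → q=-1. Stack: []
LOAD_FAST s → push 380. Stack: [380]
RETURN_VALUE → return 380.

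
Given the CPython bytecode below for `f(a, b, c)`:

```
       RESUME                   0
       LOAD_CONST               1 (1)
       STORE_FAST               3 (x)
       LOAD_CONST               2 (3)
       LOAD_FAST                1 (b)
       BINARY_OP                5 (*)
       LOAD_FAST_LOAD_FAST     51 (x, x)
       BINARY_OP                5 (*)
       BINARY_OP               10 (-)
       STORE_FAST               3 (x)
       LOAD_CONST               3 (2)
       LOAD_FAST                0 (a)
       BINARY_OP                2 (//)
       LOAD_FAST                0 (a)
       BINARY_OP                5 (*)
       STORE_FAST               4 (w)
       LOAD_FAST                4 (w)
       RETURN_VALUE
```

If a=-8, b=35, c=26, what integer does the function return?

LOAD_CONST → push 1. Stack: [1]
STORE_FAST x → x=1. Stack: []
LOAD_CONST → push 3. Stack: [3]
LOAD_FAST b → push 35. Stack: [3, 35]
BINARY_OP * → 3 * 35 = 105. Stack: [105]
LOAD_FAST_LOAD_FAST x,x → push 1,1. Stack: [105, 1, 1]
BINARY_OP * → 1 * 1 = 1. Stack: [105, 1]
BINARY_OP - → 105 - 1 = 104. Stack: [104]
STORE_FAST x → x=104. Stack: []
LOAD_CONST → push 2. Stack: [2]
LOAD_FAST a → push -8. Stack: [2, -8]
BINARY_OP // → 2 // -8 = -1. Stack: [-1]
LOAD_FAST a → push -8. Stack: [-1, -8]
BINARY_OP * → -1 * -8 = 8. Stack: [8]
STORE_FAST w → w=8. Stack: []
LOAD_FAST w → push 8. Stack: [8]
RETURN_VALUE → return 8.

8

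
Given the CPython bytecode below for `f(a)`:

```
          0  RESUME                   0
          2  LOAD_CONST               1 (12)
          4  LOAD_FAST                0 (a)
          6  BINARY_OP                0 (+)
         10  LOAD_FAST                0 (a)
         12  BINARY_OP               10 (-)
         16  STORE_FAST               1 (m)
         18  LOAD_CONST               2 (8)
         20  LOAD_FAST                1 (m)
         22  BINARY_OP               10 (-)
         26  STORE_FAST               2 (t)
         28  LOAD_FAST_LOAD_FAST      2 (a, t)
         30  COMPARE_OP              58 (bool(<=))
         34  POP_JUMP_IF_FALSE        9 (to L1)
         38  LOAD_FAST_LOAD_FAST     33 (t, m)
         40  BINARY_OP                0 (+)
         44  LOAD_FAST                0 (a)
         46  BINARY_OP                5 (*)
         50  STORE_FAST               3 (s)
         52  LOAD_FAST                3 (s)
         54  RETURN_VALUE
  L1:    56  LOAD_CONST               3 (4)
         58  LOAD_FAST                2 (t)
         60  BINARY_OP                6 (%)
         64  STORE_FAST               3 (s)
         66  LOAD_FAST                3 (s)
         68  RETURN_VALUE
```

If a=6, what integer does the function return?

0

LOAD_CONST → push 12. Stack: [12]
LOAD_FAST a → push 6. Stack: [12, 6]
BINARY_OP + → 12 + 6 = 18. Stack: [18]
LOAD_FAST a → push 6. Stack: [18, 6]
BINARY_OP - → 18 - 6 = 12. Stack: [12]
STORE_FAST m → m=12. Stack: []
LOAD_CONST → push 8. Stack: [8]
LOAD_FAST m → push 12. Stack: [8, 12]
BINARY_OP - → 8 - 12 = -4. Stack: [-4]
STORE_FAST t → t=-4. Stack: []
LOAD_FAST_LOAD_FAST a,t → push 6,-4. Stack: [6, -4]
COMPARE_OP bool(<=) → 6 vs -4 = False. Stack: [False]
POP_JUMP_IF_FALSE → pop False; jump. Stack: []
LOAD_CONST → push 4. Stack: [4]
LOAD_FAST t → push -4. Stack: [4, -4]
BINARY_OP % → 4 % -4 = 0. Stack: [0]
STORE_FAST s → s=0. Stack: []
LOAD_FAST s → push 0. Stack: [0]
RETURN_VALUE → return 0.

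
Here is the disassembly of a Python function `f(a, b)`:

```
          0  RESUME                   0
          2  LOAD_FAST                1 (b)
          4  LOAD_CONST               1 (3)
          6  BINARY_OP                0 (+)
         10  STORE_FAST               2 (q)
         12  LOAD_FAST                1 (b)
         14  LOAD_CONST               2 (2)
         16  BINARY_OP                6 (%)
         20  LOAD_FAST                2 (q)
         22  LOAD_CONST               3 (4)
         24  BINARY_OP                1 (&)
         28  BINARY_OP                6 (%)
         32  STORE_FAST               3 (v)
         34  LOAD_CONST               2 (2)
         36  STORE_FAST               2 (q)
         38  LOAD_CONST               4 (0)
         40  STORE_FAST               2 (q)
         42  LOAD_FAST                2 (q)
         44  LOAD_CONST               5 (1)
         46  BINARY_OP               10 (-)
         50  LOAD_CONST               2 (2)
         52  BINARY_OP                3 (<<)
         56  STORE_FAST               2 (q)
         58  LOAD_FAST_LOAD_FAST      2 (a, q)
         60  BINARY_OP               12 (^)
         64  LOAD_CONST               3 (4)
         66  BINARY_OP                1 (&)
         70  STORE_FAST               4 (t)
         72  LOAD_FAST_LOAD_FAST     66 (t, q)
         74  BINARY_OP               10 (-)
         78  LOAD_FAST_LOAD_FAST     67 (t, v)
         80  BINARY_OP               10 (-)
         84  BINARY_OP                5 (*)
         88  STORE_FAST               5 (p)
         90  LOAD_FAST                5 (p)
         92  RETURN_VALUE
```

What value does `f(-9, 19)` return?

LOAD_FAST b → push 19. Stack: [19]
LOAD_CONST → push 3. Stack: [19, 3]
BINARY_OP + → 19 + 3 = 22. Stack: [22]
STORE_FAST q → q=22. Stack: []
LOAD_FAST b → push 19. Stack: [19]
LOAD_CONST → push 2. Stack: [19, 2]
BINARY_OP % → 19 % 2 = 1. Stack: [1]
LOAD_FAST q → push 22. Stack: [1, 22]
LOAD_CONST → push 4. Stack: [1, 22, 4]
BINARY_OP & → 22 & 4 = 4. Stack: [1, 4]
BINARY_OP % → 1 % 4 = 1. Stack: [1]
STORE_FAST v → v=1. Stack: []
LOAD_CONST → push 2. Stack: [2]
STORE_FAST q → q=2. Stack: []
LOAD_CONST → push 0. Stack: [0]
STORE_FAST q → q=0. Stack: []
LOAD_FAST q → push 0. Stack: [0]
LOAD_CONST → push 1. Stack: [0, 1]
BINARY_OP - → 0 - 1 = -1. Stack: [-1]
LOAD_CONST → push 2. Stack: [-1, 2]
BINARY_OP << → -1 << 2 = -4. Stack: [-4]
STORE_FAST q → q=-4. Stack: []
LOAD_FAST_LOAD_FAST a,q → push -9,-4. Stack: [-9, -4]
BINARY_OP ^ → -9 ^ -4 = 11. Stack: [11]
LOAD_CONST → push 4. Stack: [11, 4]
BINARY_OP & → 11 & 4 = 0. Stack: [0]
STORE_FAST t → t=0. Stack: []
LOAD_FAST_LOAD_FAST t,q → push 0,-4. Stack: [0, -4]
BINARY_OP - → 0 - -4 = 4. Stack: [4]
LOAD_FAST_LOAD_FAST t,v → push 0,1. Stack: [4, 0, 1]
BINARY_OP - → 0 - 1 = -1. Stack: [4, -1]
BINARY_OP * → 4 * -1 = -4. Stack: [-4]
STORE_FAST p → p=-4. Stack: []
LOAD_FAST p → push -4. Stack: [-4]
RETURN_VALUE → return -4.

-4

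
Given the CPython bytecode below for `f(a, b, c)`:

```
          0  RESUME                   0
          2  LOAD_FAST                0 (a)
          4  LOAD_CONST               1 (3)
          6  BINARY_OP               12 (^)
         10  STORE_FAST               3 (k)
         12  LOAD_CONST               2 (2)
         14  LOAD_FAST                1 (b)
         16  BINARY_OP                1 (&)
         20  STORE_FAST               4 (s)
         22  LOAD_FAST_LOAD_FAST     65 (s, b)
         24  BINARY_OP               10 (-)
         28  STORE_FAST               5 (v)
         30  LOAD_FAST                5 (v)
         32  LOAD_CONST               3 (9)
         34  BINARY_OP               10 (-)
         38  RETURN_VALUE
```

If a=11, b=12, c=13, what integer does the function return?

-21

LOAD_FAST a → push 11. Stack: [11]
LOAD_CONST → push 3. Stack: [11, 3]
BINARY_OP ^ → 11 ^ 3 = 8. Stack: [8]
STORE_FAST k → k=8. Stack: []
LOAD_CONST → push 2. Stack: [2]
LOAD_FAST b → push 12. Stack: [2, 12]
BINARY_OP & → 2 & 12 = 0. Stack: [0]
STORE_FAST s → s=0. Stack: []
LOAD_FAST_LOAD_FAST s,b → push 0,12. Stack: [0, 12]
BINARY_OP - → 0 - 12 = -12. Stack: [-12]
STORE_FAST v → v=-12. Stack: []
LOAD_FAST v → push -12. Stack: [-12]
LOAD_CONST → push 9. Stack: [-12, 9]
BINARY_OP - → -12 - 9 = -21. Stack: [-21]
RETURN_VALUE → return -21.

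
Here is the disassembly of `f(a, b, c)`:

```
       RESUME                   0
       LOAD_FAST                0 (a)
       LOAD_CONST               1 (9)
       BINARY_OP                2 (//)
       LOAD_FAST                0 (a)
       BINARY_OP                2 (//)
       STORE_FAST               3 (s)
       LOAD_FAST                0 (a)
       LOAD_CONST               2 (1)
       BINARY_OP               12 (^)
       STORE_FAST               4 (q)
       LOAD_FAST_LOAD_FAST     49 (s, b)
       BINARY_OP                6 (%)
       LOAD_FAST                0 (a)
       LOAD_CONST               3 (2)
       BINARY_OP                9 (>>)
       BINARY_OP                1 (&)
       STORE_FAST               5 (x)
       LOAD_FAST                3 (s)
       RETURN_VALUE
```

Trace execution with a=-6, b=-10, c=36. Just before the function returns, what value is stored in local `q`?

-5

LOAD_FAST a → push -6. Stack: [-6]
LOAD_CONST → push 9. Stack: [-6, 9]
BINARY_OP // → -6 // 9 = -1. Stack: [-1]
LOAD_FAST a → push -6. Stack: [-1, -6]
BINARY_OP // → -1 // -6 = 0. Stack: [0]
STORE_FAST s → s=0. Stack: []
LOAD_FAST a → push -6. Stack: [-6]
LOAD_CONST → push 1. Stack: [-6, 1]
BINARY_OP ^ → -6 ^ 1 = -5. Stack: [-5]
STORE_FAST q → q=-5. Stack: []
LOAD_FAST_LOAD_FAST s,b → push 0,-10. Stack: [0, -10]
BINARY_OP % → 0 % -10 = 0. Stack: [0]
LOAD_FAST a → push -6. Stack: [0, -6]
LOAD_CONST → push 2. Stack: [0, -6, 2]
BINARY_OP >> → -6 >> 2 = -2. Stack: [0, -2]
BINARY_OP & → 0 & -2 = 0. Stack: [0]
STORE_FAST x → x=0. Stack: []
LOAD_FAST s → push 0. Stack: [0]
RETURN_VALUE → return 0.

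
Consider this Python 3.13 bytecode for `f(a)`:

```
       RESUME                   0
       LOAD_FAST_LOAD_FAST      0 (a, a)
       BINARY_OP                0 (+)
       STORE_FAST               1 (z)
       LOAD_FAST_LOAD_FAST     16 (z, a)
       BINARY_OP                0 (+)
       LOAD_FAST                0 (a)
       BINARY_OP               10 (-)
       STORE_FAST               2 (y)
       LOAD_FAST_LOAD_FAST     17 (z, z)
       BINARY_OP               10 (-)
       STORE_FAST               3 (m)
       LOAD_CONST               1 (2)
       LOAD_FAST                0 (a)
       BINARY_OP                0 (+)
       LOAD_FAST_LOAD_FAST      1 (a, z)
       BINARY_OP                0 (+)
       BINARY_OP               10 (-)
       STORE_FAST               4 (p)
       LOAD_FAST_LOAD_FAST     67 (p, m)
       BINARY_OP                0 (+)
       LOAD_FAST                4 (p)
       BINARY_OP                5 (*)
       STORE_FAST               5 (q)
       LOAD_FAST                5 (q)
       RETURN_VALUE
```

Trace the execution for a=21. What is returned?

LOAD_FAST_LOAD_FAST a,a → push 21,21. Stack: [21, 21]
BINARY_OP + → 21 + 21 = 42. Stack: [42]
STORE_FAST z → z=42. Stack: []
LOAD_FAST_LOAD_FAST z,a → push 42,21. Stack: [42, 21]
BINARY_OP + → 42 + 21 = 63. Stack: [63]
LOAD_FAST a → push 21. Stack: [63, 21]
BINARY_OP - → 63 - 21 = 42. Stack: [42]
STORE_FAST y → y=42. Stack: []
LOAD_FAST_LOAD_FAST z,z → push 42,42. Stack: [42, 42]
BINARY_OP - → 42 - 42 = 0. Stack: [0]
STORE_FAST m → m=0. Stack: []
LOAD_CONST → push 2. Stack: [2]
LOAD_FAST a → push 21. Stack: [2, 21]
BINARY_OP + → 2 + 21 = 23. Stack: [23]
LOAD_FAST_LOAD_FAST a,z → push 21,42. Stack: [23, 21, 42]
BINARY_OP + → 21 + 42 = 63. Stack: [23, 63]
BINARY_OP - → 23 - 63 = -40. Stack: [-40]
STORE_FAST p → p=-40. Stack: []
LOAD_FAST_LOAD_FAST p,m → push -40,0. Stack: [-40, 0]
BINARY_OP + → -40 + 0 = -40. Stack: [-40]
LOAD_FAST p → push -40. Stack: [-40, -40]
BINARY_OP * → -40 * -40 = 1600. Stack: [1600]
STORE_FAST q → q=1600. Stack: []
LOAD_FAST q → push 1600. Stack: [1600]
RETURN_VALUE → return 1600.

1600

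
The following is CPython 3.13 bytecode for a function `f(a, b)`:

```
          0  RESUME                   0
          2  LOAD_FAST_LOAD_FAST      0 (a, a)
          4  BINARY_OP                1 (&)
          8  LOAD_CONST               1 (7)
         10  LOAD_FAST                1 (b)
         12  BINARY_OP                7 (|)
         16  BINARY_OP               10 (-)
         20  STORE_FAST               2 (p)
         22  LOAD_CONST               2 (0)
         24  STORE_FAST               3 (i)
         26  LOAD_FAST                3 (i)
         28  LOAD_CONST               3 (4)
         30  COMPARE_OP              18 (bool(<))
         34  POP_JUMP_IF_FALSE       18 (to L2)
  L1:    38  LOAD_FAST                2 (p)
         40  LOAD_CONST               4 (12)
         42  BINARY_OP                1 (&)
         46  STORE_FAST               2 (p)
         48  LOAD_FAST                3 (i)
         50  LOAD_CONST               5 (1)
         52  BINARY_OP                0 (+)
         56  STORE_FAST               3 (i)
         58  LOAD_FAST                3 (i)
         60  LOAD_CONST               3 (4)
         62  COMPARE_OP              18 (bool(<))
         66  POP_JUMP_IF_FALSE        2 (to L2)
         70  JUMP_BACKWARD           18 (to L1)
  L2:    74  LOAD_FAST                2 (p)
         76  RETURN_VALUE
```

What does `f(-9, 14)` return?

8

LOAD_FAST_LOAD_FAST a,a → push -9,-9. Stack: [-9, -9]
BINARY_OP & → -9 & -9 = -9. Stack: [-9]
LOAD_CONST → push 7. Stack: [-9, 7]
LOAD_FAST b → push 14. Stack: [-9, 7, 14]
BINARY_OP | → 7 | 14 = 15. Stack: [-9, 15]
BINARY_OP - → -9 - 15 = -24. Stack: [-24]
STORE_FAST p → p=-24. Stack: []
LOAD_CONST → push 0. Stack: [0]
STORE_FAST i → i=0. Stack: []
LOAD_FAST i → push 0. Stack: [0]
LOAD_CONST → push 4. Stack: [0, 4]
COMPARE_OP bool(<) → 0 vs 4 = True. Stack: [True]
POP_JUMP_IF_FALSE → pop True; no jump. Stack: []
LOAD_FAST p → push -24. Stack: [-24]
LOAD_CONST → push 12. Stack: [-24, 12]
BINARY_OP & → -24 & 12 = 8. Stack: [8]
STORE_FAST p → p=8. Stack: []
LOAD_FAST i → push 0. Stack: [0]
LOAD_CONST → push 1. Stack: [0, 1]
BINARY_OP + → 0 + 1 = 1. Stack: [1]
STORE_FAST i → i=1. Stack: []
LOAD_FAST i → push 1. Stack: [1]
LOAD_CONST → push 4. Stack: [1, 4]
COMPARE_OP bool(<) → 1 vs 4 = True. Stack: [True]
POP_JUMP_IF_FALSE → pop True; no jump. Stack: []
LOAD_FAST p → push 8. Stack: [8]
LOAD_CONST → push 12. Stack: [8, 12]
BINARY_OP & → 8 & 12 = 8. Stack: [8]
STORE_FAST p → p=8. Stack: []
LOAD_FAST i → push 1. Stack: [1]
LOAD_CONST → push 1. Stack: [1, 1]
BINARY_OP + → 1 + 1 = 2. Stack: [2]
STORE_FAST i → i=2. Stack: []
LOAD_FAST i → push 2. Stack: [2]
LOAD_CONST → push 4. Stack: [2, 4]
COMPARE_OP bool(<) → 2 vs 4 = True. Stack: [True]
POP_JUMP_IF_FALSE → pop True; no jump. Stack: []
LOAD_FAST p → push 8. Stack: [8]
LOAD_CONST → push 12. Stack: [8, 12]
BINARY_OP & → 8 & 12 = 8. Stack: [8]
STORE_FAST p → p=8. Stack: []
LOAD_FAST i → push 2. Stack: [2]
LOAD_CONST → push 1. Stack: [2, 1]
BINARY_OP + → 2 + 1 = 3. Stack: [3]
STORE_FAST i → i=3. Stack: []
LOAD_FAST i → push 3. Stack: [3]
LOAD_CONST → push 4. Stack: [3, 4]
COMPARE_OP bool(<) → 3 vs 4 = True. Stack: [True]
POP_JUMP_IF_FALSE → pop True; no jump. Stack: []
LOAD_FAST p → push 8. Stack: [8]
LOAD_CONST → push 12. Stack: [8, 12]
BINARY_OP & → 8 & 12 = 8. Stack: [8]
STORE_FAST p → p=8. Stack: []
LOAD_FAST i → push 3. Stack: [3]
LOAD_CONST → push 1. Stack: [3, 1]
BINARY_OP + → 3 + 1 = 4. Stack: [4]
STORE_FAST i → i=4. Stack: []
LOAD_FAST i → push 4. Stack: [4]
LOAD_CONST → push 4. Stack: [4, 4]
COMPARE_OP bool(<) → 4 vs 4 = False. Stack: [False]
POP_JUMP_IF_FALSE → pop False; jump. Stack: []
LOAD_FAST p → push 8. Stack: [8]
RETURN_VALUE → return 8.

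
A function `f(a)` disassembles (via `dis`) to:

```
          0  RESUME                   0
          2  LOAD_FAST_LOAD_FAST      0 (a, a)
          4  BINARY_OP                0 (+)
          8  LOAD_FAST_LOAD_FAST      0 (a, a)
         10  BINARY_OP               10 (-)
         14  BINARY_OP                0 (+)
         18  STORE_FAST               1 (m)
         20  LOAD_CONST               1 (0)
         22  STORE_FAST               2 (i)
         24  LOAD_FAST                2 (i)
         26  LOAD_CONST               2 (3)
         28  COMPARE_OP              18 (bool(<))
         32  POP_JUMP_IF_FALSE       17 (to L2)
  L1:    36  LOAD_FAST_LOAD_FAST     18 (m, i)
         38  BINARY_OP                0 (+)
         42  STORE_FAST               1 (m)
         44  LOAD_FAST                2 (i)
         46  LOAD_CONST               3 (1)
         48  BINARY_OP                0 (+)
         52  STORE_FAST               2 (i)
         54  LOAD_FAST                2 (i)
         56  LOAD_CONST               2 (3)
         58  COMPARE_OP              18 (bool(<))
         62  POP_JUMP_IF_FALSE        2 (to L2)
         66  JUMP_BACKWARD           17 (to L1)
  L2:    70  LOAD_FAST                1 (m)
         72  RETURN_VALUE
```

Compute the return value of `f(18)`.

LOAD_FAST_LOAD_FAST a,a → push 18,18. Stack: [18, 18]
BINARY_OP + → 18 + 18 = 36. Stack: [36]
LOAD_FAST_LOAD_FAST a,a → push 18,18. Stack: [36, 18, 18]
BINARY_OP - → 18 - 18 = 0. Stack: [36, 0]
BINARY_OP + → 36 + 0 = 36. Stack: [36]
STORE_FAST m → m=36. Stack: []
LOAD_CONST → push 0. Stack: [0]
STORE_FAST i → i=0. Stack: []
LOAD_FAST i → push 0. Stack: [0]
LOAD_CONST → push 3. Stack: [0, 3]
COMPARE_OP bool(<) → 0 vs 3 = True. Stack: [True]
POP_JUMP_IF_FALSE → pop True; no jump. Stack: []
LOAD_FAST_LOAD_FAST m,i → push 36,0. Stack: [36, 0]
BINARY_OP + → 36 + 0 = 36. Stack: [36]
STORE_FAST m → m=36. Stack: []
LOAD_FAST i → push 0. Stack: [0]
LOAD_CONST → push 1. Stack: [0, 1]
BINARY_OP + → 0 + 1 = 1. Stack: [1]
STORE_FAST i → i=1. Stack: []
LOAD_FAST i → push 1. Stack: [1]
LOAD_CONST → push 3. Stack: [1, 3]
COMPARE_OP bool(<) → 1 vs 3 = True. Stack: [True]
POP_JUMP_IF_FALSE → pop True; no jump. Stack: []
LOAD_FAST_LOAD_FAST m,i → push 36,1. Stack: [36, 1]
BINARY_OP + → 36 + 1 = 37. Stack: [37]
STORE_FAST m → m=37. Stack: []
LOAD_FAST i → push 1. Stack: [1]
LOAD_CONST → push 1. Stack: [1, 1]
BINARY_OP + → 1 + 1 = 2. Stack: [2]
STORE_FAST i → i=2. Stack: []
LOAD_FAST i → push 2. Stack: [2]
LOAD_CONST → push 3. Stack: [2, 3]
COMPARE_OP bool(<) → 2 vs 3 = True. Stack: [True]
POP_JUMP_IF_FALSE → pop True; no jump. Stack: []
LOAD_FAST_LOAD_FAST m,i → push 37,2. Stack: [37, 2]
BINARY_OP + → 37 + 2 = 39. Stack: [39]
STORE_FAST m → m=39. Stack: []
LOAD_FAST i → push 2. Stack: [2]
LOAD_CONST → push 1. Stack: [2, 1]
BINARY_OP + → 2 + 1 = 3. Stack: [3]
STORE_FAST i → i=3. Stack: []
LOAD_FAST i → push 3. Stack: [3]
LOAD_CONST → push 3. Stack: [3, 3]
COMPARE_OP bool(<) → 3 vs 3 = False. Stack: [False]
POP_JUMP_IF_FALSE → pop False; jump. Stack: []
LOAD_FAST m → push 39. Stack: [39]
RETURN_VALUE → return 39.

39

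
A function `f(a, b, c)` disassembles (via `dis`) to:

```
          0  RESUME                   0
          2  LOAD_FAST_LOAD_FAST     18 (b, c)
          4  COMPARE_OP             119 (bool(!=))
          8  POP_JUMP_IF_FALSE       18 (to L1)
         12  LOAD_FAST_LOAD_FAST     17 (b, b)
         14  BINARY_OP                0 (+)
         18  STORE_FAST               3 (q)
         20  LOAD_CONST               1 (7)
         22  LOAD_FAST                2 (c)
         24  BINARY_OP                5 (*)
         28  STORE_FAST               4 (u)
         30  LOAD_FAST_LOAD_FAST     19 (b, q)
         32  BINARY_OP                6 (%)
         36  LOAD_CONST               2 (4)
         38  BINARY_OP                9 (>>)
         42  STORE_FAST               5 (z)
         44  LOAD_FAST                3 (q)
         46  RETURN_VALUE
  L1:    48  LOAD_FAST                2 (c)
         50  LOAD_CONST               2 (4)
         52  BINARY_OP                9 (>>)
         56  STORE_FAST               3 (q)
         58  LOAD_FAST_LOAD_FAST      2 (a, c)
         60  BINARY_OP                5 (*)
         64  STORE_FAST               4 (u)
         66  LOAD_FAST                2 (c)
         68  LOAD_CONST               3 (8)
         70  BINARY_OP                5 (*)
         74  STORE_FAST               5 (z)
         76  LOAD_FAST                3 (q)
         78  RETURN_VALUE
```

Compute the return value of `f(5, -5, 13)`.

LOAD_FAST_LOAD_FAST b,c → push -5,13. Stack: [-5, 13]
COMPARE_OP bool(!=) → -5 vs 13 = True. Stack: [True]
POP_JUMP_IF_FALSE → pop True; no jump. Stack: []
LOAD_FAST_LOAD_FAST b,b → push -5,-5. Stack: [-5, -5]
BINARY_OP + → -5 + -5 = -10. Stack: [-10]
STORE_FAST q → q=-10. Stack: []
LOAD_CONST → push 7. Stack: [7]
LOAD_FAST c → push 13. Stack: [7, 13]
BINARY_OP * → 7 * 13 = 91. Stack: [91]
STORE_FAST u → u=91. Stack: []
LOAD_FAST_LOAD_FAST b,q → push -5,-10. Stack: [-5, -10]
BINARY_OP % → -5 % -10 = -5. Stack: [-5]
LOAD_CONST → push 4. Stack: [-5, 4]
BINARY_OP >> → -5 >> 4 = -1. Stack: [-1]
STORE_FAST z → z=-1. Stack: []
LOAD_FAST q → push -10. Stack: [-10]
RETURN_VALUE → return -10.

-10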